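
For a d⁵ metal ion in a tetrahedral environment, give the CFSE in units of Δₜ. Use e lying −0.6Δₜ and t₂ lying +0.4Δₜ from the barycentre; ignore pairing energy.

Tetrahedral splitting is small, so the complex is high-spin.
Configuration: e² t₂³.
CFSE = 2(-0.6Δₜ) + 3(0.4Δₜ) = -1.2Δₜ + 1.2Δₜ = 0.0Δₜ.

0.0 Δₜ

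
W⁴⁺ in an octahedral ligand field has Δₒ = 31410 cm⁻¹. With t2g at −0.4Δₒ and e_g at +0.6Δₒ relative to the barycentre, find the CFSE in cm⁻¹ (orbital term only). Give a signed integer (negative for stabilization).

-25128

W is in group 6, so W⁴⁺ is d² (6 − 4 = 2).
Electron filling gives t2g^2 e_g^0.
CFSE(orbital) = 2×(-0.4Δₒ) + 0×(0.6Δₒ) = -0.8Δₒ; with Δₒ = 31410 cm⁻¹ that is -25128 cm⁻¹.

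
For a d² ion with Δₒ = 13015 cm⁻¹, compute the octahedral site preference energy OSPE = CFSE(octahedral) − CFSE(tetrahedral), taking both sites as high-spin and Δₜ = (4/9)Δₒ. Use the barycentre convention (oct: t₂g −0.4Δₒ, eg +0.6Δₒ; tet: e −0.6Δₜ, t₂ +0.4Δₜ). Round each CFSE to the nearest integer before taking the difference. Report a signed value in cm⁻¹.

In an octahedral site d² (HS) is t₂g² eg⁰, giving CFSE(oct) = -0.8Δₒ = -10412 cm⁻¹.
In a tetrahedral site the filling is e² t₂⁰: CFSE(tet) = -1.2Δₜ = -1.2 × (4/9)(13015) = -6941 cm⁻¹.
OSPE = -10412 − (-6941) = -3471 cm⁻¹.

-3471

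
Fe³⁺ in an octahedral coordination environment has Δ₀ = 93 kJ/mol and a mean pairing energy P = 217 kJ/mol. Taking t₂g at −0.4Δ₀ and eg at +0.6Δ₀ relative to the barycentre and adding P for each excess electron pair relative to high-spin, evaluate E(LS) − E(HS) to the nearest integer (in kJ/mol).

Fe³⁺: group 8, so d-count = 8 − 3 = 5.
High-spin d⁵ fills as t₂g³ eg² with CFSE 3(−0.4) + 2(+0.6) = 0.0Δ₀ = 0 kJ/mol.
Low-spin: t₂g⁵ eg⁰, orbital CFSE = -2.0Δ₀ = -186 kJ/mol; plus 2 excess pairs × P = +434 kJ/mol; total 248 kJ/mol.
The difference is 248 − (0) = 248 kJ/mol, so high-spin lies lower.

248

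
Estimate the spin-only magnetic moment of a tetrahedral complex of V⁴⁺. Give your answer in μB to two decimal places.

V is in group 5, so V⁴⁺ is d¹ (5 − 4 = 1).
Tetrahedral fields are weak (Δₜ ≈ 4/9 Δₒ), so electrons fill high-spin.
Configuration: e^1 t2^0 → 1 unpaired electron.
μ(spin-only) = √[1(1+2)] = √3 ≈ 1.73 μB.

1.73 μB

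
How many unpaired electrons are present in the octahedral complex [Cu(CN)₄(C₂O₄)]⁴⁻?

Ligand charges: 4×(-1) from CN⁻ and 1×(-2) from C₂O₄²⁻ sum to -6; with overall charge -4, Cu is +2.
Group 11 minus oxidation state +2 gives a d⁹ configuration for Cu²⁺.
Configuration: t₂g⁶ eg³, giving 1 unpaired electron.

1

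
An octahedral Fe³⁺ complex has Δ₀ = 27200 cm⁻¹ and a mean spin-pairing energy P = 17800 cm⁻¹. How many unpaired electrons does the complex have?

1

Fe sits in group 8; removing 3 electrons leaves Fe³⁺ with 8 − 3 = 5 d electrons.
With Δ₀ > P the complex is low-spin.
That gives t₂g⁵ eg⁰.
Unpaired electrons: 1.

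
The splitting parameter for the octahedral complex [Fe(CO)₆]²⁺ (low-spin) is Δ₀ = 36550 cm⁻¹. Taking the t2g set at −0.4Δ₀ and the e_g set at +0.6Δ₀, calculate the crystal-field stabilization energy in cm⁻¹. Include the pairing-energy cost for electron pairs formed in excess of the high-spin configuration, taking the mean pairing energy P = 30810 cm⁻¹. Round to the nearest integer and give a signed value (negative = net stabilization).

CO is neutral, so the +2 overall charge sits on Fe: oxidation state +2.
Fe²⁺: group 8, so d-count = 8 − 2 = 6.
The d⁶ electrons fill as t2g^6 e_g^0.
Orbital CFSE = 6(-0.4) + 0(0.6) = -2.4Δ₀ = -2.4 × 36550 = -87720 cm⁻¹.
Relative to high-spin t2g^4 e_g^2 (1 paired), the low-spin configuration has 2 additional pairs, contributing +2 × 30810 = +61620 cm⁻¹.
Combining: -87720 + 61620 = -26100 cm⁻¹.

-26100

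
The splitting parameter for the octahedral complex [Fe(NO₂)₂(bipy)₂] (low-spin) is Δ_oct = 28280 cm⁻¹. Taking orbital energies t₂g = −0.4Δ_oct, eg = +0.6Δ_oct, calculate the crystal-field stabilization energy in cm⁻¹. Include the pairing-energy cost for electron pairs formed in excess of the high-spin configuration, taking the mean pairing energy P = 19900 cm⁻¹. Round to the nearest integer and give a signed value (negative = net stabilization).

Ligand charges: 2×(-1) from NO₂⁻ and 2×(+0) from bipy sum to -2; with overall charge +0, Fe is +2.
Group 8 minus oxidation state +2 gives a d⁶ configuration for Fe²⁺.
Electron filling gives t₂g⁶ eg⁰.
CFSE(orbital) = 6×(-0.4Δ_oct) + 0×(0.6Δ_oct) = -2.4Δ_oct; with Δ_oct = 28280 cm⁻¹ that is -67872 cm⁻¹.
High-spin d⁶ would be t₂g⁴ eg² with 1 pair; low-spin has 3, so 2 excess pairs cost +2P = +39800 cm⁻¹.
Overall CFSE = -67872 + 39800 = -28072 cm⁻¹.

-28072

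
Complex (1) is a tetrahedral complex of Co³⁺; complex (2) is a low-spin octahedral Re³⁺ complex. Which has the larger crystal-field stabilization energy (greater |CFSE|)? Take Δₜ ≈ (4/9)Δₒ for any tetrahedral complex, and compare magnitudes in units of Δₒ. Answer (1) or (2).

(2)

(1): Co sits in group 9; removing 3 electrons leaves Co³⁺ with 9 − 3 = 6 d electrons; Tetrahedral splitting is small, so the complex is high-spin; e³ t₂³, CFSE = -0.6Δₜ ≈ -0.27Δₒ.
(2): Group 7 minus oxidation state +3 gives a d⁴ configuration for Re³⁺; t₂g⁴ eg⁰, CFSE = -1.6Δₒ.
So (2) has the larger |CFSE|.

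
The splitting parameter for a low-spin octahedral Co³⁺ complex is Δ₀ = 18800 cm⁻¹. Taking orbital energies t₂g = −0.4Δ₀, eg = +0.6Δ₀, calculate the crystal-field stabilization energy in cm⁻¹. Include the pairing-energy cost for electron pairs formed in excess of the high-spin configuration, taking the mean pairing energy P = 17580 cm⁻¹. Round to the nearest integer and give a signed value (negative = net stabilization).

-9960

Co³⁺: group 9, so d-count = 9 − 3 = 6.
Configuration: t₂g⁶ eg⁰.
Orbital CFSE = 6(-0.4) + 0(0.6) = -2.4Δ₀ = -2.4 × 18800 = -45120 cm⁻¹.
High-spin d⁶ would be t₂g⁴ eg² with 1 pair; low-spin has 3, so 2 excess pairs cost +2P = +35160 cm⁻¹.
Combining: -45120 + 35160 = -9960 cm⁻¹.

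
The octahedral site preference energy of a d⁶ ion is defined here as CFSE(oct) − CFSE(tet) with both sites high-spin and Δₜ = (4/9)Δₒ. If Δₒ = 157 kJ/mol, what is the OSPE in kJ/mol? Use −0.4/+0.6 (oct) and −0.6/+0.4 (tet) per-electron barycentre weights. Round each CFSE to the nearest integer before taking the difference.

-21

Octahedral (high-spin): t₂g⁴ eg², CFSE = 4(−0.4) + 2(+0.6) = -0.4Δₒ = -0.4 × 157 = -63 kJ/mol.
In a tetrahedral site the filling is e³ t₂³: CFSE(tet) = -0.6Δₜ = -0.6 × (4/9)(157) = -42 kJ/mol.
OSPE = -63 − (-42) = -21 kJ/mol.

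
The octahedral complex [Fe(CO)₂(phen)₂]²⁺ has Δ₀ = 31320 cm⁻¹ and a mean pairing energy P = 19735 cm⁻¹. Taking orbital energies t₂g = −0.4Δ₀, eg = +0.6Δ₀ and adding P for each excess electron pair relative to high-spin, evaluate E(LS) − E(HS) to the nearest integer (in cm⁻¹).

-23170

Ligand charges: 2×(+0) from CO and 2×(+0) from phen sum to +0; with overall charge +2, Fe is +2.
Fe is in group 8, so Fe²⁺ is d⁶ (8 − 2 = 6).
High-spin: t₂g⁴ eg², CFSE = -0.4Δ₀ = -12528 cm⁻¹.
Low-spin t₂g⁶ eg⁰ gives -2.4Δ₀ = -75168 cm⁻¹, but forming 2 extra pairs costs 2P = 39470 cm⁻¹, so E(LS) = -75168 + 39470 = -35698 cm⁻¹.
E(LS) − E(HS) = -35698 − (-12528) = -23170 cm⁻¹.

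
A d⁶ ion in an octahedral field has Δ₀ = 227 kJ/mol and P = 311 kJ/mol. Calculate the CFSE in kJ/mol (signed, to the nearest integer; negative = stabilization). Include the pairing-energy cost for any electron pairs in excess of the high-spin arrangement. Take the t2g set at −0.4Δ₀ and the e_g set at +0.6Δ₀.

Δ₀ < P, so pairing is avoided: the ground state is high-spin.
Configuration: t2g^4 e_g^2.
Orbital CFSE = -0.4Δ₀ = -0.4 × 227 = -91 kJ/mol.
High-spin has no excess pairs, so no pairing correction applies.

-91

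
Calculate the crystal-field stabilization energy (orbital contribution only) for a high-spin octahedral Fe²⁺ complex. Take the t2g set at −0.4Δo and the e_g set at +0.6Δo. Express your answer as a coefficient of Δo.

-0.4 Δo

Fe sits in group 8; removing 2 electrons leaves Fe²⁺ with 8 − 2 = 6 d electrons.
Configuration: t2g^4 e_g^2.
CFSE = 4(-0.4Δo) + 2(0.6Δo) = -1.6Δo + 1.2Δo = -0.4Δo.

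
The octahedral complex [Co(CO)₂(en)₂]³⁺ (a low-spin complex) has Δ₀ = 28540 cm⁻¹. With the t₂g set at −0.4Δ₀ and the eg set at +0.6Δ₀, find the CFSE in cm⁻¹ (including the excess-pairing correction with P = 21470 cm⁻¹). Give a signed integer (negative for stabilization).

Ligand charges: 2×(+0) from CO and 2×(+0) from en sum to +0; with overall charge +3, Co is +3.
Co is in group 9, so Co³⁺ is d⁶ (9 − 3 = 6).
The d⁶ electrons fill as t₂g⁶ eg⁰.
Orbital CFSE = 6(-0.4) + 0(0.6) = -2.4Δ₀ = -2.4 × 28540 = -68496 cm⁻¹.
High-spin d⁶ would be t₂g⁴ eg² with 1 pair; low-spin has 3, so 2 excess pairs cost +2P = +42940 cm⁻¹.
Net CFSE = -68496 + 42940 = -25556 cm⁻¹.

-25556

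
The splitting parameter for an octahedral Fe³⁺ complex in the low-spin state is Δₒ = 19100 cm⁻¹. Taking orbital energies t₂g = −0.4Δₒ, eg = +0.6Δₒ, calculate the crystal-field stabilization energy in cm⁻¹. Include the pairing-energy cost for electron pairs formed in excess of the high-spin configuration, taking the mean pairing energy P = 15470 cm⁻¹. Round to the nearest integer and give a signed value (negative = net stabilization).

-7260

Group 8 minus oxidation state +3 gives a d⁵ configuration for Fe³⁺.
Electron filling gives t₂g⁵ eg⁰.
CFSE(orbital) = 5×(-0.4Δₒ) + 0×(0.6Δₒ) = -2.0Δₒ; with Δₒ = 19100 cm⁻¹ that is -38200 cm⁻¹.
Pairing penalty: 2 pairs vs 0 in the high-spin reference → 2 extra × P = 30940 cm⁻¹.
Combining: -38200 + 30940 = -7260 cm⁻¹.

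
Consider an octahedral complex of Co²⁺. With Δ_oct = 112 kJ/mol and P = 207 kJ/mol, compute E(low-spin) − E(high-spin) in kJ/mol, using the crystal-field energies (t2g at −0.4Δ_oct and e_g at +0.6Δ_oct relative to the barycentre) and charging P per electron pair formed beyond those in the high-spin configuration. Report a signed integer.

Co²⁺: group 9, so d-count = 9 − 2 = 7.
In the high-spin limit (t2g^5 e_g^2) the orbital term is -0.8Δ_oct = -90 kJ/mol, with no excess pairing.
For low-spin the configuration is t2g^6 e_g^1: orbital energy -1.8 × 112 = -202 kJ/mol, and 1 additional pair relative to high-spin adds 207 kJ/mol, giving 5 kJ/mol.
Thus E(LS) − E(HS) = 95 kJ/mol.

95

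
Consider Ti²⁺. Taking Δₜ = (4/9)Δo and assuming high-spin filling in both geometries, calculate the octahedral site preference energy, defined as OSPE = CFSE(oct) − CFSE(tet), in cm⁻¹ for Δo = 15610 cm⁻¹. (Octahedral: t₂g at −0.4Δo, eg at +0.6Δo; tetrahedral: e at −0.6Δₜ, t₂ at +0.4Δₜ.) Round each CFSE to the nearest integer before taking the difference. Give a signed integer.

-4163

Ti is in group 4, so Ti²⁺ is d² (4 − 2 = 2).
In an octahedral site d² (HS) is t2g^2 e_g^0, giving CFSE(oct) = -0.8Δo = -12488 cm⁻¹.
In a tetrahedral site the filling is e^2 t2^0: CFSE(tet) = -1.2Δₜ = -1.2 × (4/9)(15610) = -8325 cm⁻¹.
OSPE = -12488 − (-8325) = -4163 cm⁻¹.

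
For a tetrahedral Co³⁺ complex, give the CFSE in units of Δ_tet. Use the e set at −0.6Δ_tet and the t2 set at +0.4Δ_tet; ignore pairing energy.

-0.6 Δ_tet

Co sits in group 9; removing 3 electrons leaves Co³⁺ with 9 − 3 = 6 d electrons.
Tetrahedral splitting is small, so the complex is high-spin.
Configuration: e^3 t2^3.
CFSE = 3(-0.6Δ_tet) + 3(0.4Δ_tet) = -1.8Δ_tet + 1.2Δ_tet = -0.6Δ_tet.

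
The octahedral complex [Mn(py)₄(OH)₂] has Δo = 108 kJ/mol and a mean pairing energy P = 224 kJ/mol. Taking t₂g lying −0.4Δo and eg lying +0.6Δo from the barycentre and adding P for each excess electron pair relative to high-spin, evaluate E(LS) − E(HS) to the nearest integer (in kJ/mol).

Ligand charges: 4×(+0) from py and 2×(-1) from OH⁻ sum to -2; with overall charge +0, Mn is +2.
Mn²⁺: group 7, so d-count = 7 − 2 = 5.
High-spin d⁵ fills as t₂g³ eg² with CFSE 3(−0.4) + 2(+0.6) = 0.0Δo = 0 kJ/mol.
For low-spin the configuration is t₂g⁵ eg⁰: orbital energy -2.0 × 108 = -216 kJ/mol, and 2 additional pairs relative to high-spin add 448 kJ/mol, giving 232 kJ/mol.
The difference is 232 − (0) = 232 kJ/mol, so high-spin lies lower.

232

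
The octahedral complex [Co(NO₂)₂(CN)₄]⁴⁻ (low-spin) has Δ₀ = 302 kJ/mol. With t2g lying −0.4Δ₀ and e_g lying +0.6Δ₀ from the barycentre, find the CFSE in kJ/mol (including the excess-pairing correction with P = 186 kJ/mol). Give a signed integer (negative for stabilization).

-358

Ligand charges: 2×(-1) from NO₂⁻ and 4×(-1) from CN⁻ sum to -6; with overall charge -4, Co is +2.
Co is in group 9, so Co²⁺ is d⁷ (9 − 2 = 7).
The d⁷ electrons fill as t2g^6 e_g^1.
Orbital CFSE = 6(-0.4) + 1(0.6) = -1.8Δ₀ = -1.8 × 302 = -544 kJ/mol.
High-spin d⁷ would be t2g^5 e_g^2 with 2 pairs; low-spin has 3, so 1 excess pair costs +1P = +186 kJ/mol.
Net CFSE = -544 + 186 = -358 kJ/mol.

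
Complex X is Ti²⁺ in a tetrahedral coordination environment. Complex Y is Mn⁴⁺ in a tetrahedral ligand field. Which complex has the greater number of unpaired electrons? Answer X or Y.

Y

X: Ti is in group 4, so Ti²⁺ is d² (4 − 2 = 2); Tetrahedral fields are weak (Δₜ ≈ 4/9 Δₒ), so electrons fill high-spin; e² t₂⁰ → 2 unpaired.
Y: Group 7 minus oxidation state +4 gives a d³ configuration for Mn⁴⁺; Tetrahedral fields are weak (Δₜ ≈ 4/9 Δₒ), so electrons fill high-spin; e² t₂¹ → 3 unpaired.
So Y has more unpaired electrons.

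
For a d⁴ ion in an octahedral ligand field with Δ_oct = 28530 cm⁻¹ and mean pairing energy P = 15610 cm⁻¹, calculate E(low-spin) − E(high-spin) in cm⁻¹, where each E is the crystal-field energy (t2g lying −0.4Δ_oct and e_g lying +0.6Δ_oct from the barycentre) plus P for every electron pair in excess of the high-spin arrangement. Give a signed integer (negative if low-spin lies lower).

High-spin d⁴ fills as t2g^3 e_g^1 with CFSE 3(−0.4) + 1(+0.6) = -0.6Δ_oct = -17118 cm⁻¹.
Low-spin: t2g^4 e_g^0, orbital CFSE = -1.6Δ_oct = -45648 cm⁻¹; plus 1 excess pair × P = +15610 cm⁻¹; total -30038 cm⁻¹.
Thus E(LS) − E(HS) = -12920 cm⁻¹.

-12920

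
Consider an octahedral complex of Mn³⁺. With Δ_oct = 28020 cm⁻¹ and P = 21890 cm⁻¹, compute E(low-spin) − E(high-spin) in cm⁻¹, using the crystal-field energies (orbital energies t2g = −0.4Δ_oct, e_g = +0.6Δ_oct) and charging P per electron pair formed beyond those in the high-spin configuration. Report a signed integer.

Mn is in group 7, so Mn³⁺ is d⁴ (7 − 3 = 4).
High-spin: t2g^3 e_g^1, CFSE = -0.6Δ_oct = -16812 cm⁻¹.
Low-spin: t2g^4 e_g^0, orbital CFSE = -1.6Δ_oct = -44832 cm⁻¹; plus 1 excess pair × P = +21890 cm⁻¹; total -22942 cm⁻¹.
E(LS) − E(HS) = -22942 − (-16812) = -6130 cm⁻¹.

-6130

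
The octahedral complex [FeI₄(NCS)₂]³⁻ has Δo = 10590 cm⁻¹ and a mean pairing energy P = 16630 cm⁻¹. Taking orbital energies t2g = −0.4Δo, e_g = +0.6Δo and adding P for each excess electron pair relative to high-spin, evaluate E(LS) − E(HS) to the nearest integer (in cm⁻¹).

12080

Ligand charges: 4×(-1) from I⁻ and 2×(-1) from NCS⁻ sum to -6; with overall charge -3, Fe is +3.
Fe³⁺: group 8, so d-count = 8 − 3 = 5.
In the high-spin limit (t2g^3 e_g^2) the orbital term is 0.0Δo = 0 cm⁻¹, with no excess pairing.
For low-spin the configuration is t2g^5 e_g^0: orbital energy -2.0 × 10590 = -21180 cm⁻¹, and 2 additional pairs relative to high-spin add 33260 cm⁻¹, giving 12080 cm⁻¹.
The difference is 12080 − (0) = 12080 cm⁻¹, so high-spin lies lower.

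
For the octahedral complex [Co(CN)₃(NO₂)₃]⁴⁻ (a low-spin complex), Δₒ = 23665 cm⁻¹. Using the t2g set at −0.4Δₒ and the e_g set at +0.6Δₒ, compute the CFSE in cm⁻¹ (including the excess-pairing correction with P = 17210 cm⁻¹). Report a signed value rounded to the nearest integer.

-25387

Ligand charges: 3×(-1) from CN⁻ and 3×(-1) from NO₂⁻ sum to -6; with overall charge -4, Co is +2.
Co sits in group 9; removing 2 electrons leaves Co²⁺ with 9 − 2 = 7 d electrons.
Configuration: t2g^6 e_g^1.
The orbital stabilization is -1.8Δₒ = -1.8 × 23665 = -42597 cm⁻¹.
Relative to high-spin t2g^5 e_g^2 (2 paired), the low-spin configuration has 1 additional pair, contributing +1 × 17210 = +17210 cm⁻¹.
Overall CFSE = -42597 + 17210 = -25387 cm⁻¹.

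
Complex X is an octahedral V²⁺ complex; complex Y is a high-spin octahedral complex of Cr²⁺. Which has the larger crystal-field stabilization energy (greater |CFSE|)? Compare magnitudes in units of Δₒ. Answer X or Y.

X: V is in group 5, so V²⁺ is d³ (5 − 2 = 3); For octahedral d³ the high- and low-spin configurations coincide; t₂g³ eg⁰, CFSE = -1.2Δₒ.
Y: Cr²⁺: group 6, so d-count = 6 − 2 = 4; t2g^3 e_g^1, CFSE = -0.6Δₒ.
So X has the larger |CFSE|.

X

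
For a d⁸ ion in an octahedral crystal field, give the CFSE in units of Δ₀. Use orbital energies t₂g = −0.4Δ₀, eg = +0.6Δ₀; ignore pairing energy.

-1.2 Δ₀

Configuration: t₂g⁶ eg².
CFSE = 6(-0.4Δ₀) + 2(0.6Δ₀) = -2.4Δ₀ + 1.2Δ₀ = -1.2Δ₀.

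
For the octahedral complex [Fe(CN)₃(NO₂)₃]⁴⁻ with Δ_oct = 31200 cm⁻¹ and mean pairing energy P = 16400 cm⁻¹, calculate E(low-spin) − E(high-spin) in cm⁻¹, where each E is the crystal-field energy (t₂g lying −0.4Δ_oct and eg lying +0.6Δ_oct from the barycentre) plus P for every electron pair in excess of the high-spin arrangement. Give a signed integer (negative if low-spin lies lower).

Ligand charges: 3×(-1) from CN⁻ and 3×(-1) from NO₂⁻ sum to -6; with overall charge -4, Fe is +2.
Fe is in group 8, so Fe²⁺ is d⁶ (8 − 2 = 6).
In the high-spin limit (t₂g⁴ eg²) the orbital term is -0.4Δ_oct = -12480 cm⁻¹, with no excess pairing.
For low-spin the configuration is t₂g⁶ eg⁰: orbital energy -2.4 × 31200 = -74880 cm⁻¹, and 2 additional pairs relative to high-spin add 32800 cm⁻¹, giving -42080 cm⁻¹.
Thus E(LS) − E(HS) = -29600 cm⁻¹.

-29600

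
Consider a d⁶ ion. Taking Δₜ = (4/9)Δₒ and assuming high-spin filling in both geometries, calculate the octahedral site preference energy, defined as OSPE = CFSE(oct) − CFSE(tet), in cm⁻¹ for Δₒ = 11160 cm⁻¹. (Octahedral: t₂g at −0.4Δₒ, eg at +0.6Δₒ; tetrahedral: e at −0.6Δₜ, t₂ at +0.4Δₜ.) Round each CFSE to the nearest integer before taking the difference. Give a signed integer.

Octahedral high-spin t₂g⁴ eg²: CFSE = -0.4 × 11160 = -4464 cm⁻¹.
Tetrahedral e³ t₂³ gives -0.6Δₜ = -0.6 × (4/9) × 11160 = -2976 cm⁻¹.
OSPE = -4464 − (-2976) = -1488 cm⁻¹.

-1488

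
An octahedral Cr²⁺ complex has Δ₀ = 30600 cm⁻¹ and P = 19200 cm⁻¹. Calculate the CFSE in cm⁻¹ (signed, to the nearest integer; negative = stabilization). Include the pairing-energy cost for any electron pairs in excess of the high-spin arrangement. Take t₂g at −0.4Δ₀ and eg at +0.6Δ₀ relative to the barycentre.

-29760

Group 6 minus oxidation state +2 gives a d⁴ configuration for Cr²⁺.
Δ₀ > P, so pairing is preferred: the ground state is low-spin.
That gives t₂g⁴ eg⁰.
Orbital CFSE = -1.6Δ₀ = -1.6 × 30600 = -48960 cm⁻¹.
Excess pairs vs high-spin: 1 − 0 = 1; pairing cost = +19200 cm⁻¹.
Net CFSE = -48960 + 19200 = -29760 cm⁻¹.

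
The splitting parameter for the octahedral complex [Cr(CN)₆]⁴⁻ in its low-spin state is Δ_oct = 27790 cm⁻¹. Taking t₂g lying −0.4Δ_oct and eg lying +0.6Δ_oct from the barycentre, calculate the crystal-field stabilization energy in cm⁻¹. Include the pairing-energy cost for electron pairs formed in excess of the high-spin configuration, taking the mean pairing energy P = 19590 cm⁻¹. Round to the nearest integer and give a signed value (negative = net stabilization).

-24874

Each CN⁻ contributes -1; 6 × (-1) = -6. With overall charge -4, Cr is in the +2 oxidation state.
Group 6 minus oxidation state +2 gives a d⁴ configuration for Cr²⁺.
The d⁴ electrons fill as t₂g⁴ eg⁰.
The orbital stabilization is -1.6Δ_oct = -1.6 × 27790 = -44464 cm⁻¹.
Relative to high-spin t₂g³ eg¹ (0 paired), the low-spin configuration has 1 additional pair, contributing +1 × 19590 = +19590 cm⁻¹.
Overall CFSE = -44464 + 19590 = -24874 cm⁻¹.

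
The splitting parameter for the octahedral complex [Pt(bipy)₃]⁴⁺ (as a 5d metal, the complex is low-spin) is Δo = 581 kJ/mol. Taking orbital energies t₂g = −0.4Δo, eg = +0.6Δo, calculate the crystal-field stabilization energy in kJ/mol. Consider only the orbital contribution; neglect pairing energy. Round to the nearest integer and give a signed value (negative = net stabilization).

-1394

bipy is neutral, so the +4 overall charge sits on Pt: oxidation state +4.
Group 10 minus oxidation state +4 gives a d⁶ configuration for Pt⁴⁺.
Electron filling gives t₂g⁶ eg⁰.
The orbital stabilization is -2.4Δo = -2.4 × 581 = -1394 kJ/mol.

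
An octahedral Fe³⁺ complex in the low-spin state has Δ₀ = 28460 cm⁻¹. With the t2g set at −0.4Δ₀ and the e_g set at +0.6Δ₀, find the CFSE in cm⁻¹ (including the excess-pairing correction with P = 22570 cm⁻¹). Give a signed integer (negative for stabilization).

Fe is in group 8, so Fe³⁺ is d⁵ (8 − 3 = 5).
The d⁵ electrons fill as t2g^5 e_g^0.
The orbital stabilization is -2.0Δ₀ = -2.0 × 28460 = -56920 cm⁻¹.
Relative to high-spin t2g^3 e_g^2 (0 paired), the low-spin configuration has 2 additional pairs, contributing +2 × 22570 = +45140 cm⁻¹.
Overall CFSE = -56920 + 45140 = -11780 cm⁻¹.

-11780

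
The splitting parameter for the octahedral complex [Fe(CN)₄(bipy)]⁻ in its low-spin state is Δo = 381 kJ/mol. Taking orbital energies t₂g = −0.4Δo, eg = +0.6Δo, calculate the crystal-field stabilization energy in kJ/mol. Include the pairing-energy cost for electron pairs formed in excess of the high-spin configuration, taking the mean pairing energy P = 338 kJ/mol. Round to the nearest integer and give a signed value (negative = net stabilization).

-86

Ligand charges: 4×(-1) from CN⁻ and 1×(+0) from bipy sum to -4; with overall charge -1, Fe is +3.
Fe is in group 8, so Fe³⁺ is d⁵ (8 − 3 = 5).
The d⁵ electrons fill as t₂g⁵ eg⁰.
Orbital CFSE = 5(-0.4) + 0(0.6) = -2.0Δo = -2.0 × 381 = -762 kJ/mol.
Pairing penalty: 2 pairs vs 0 in the high-spin reference → 2 extra × P = 676 kJ/mol.
Overall CFSE = -762 + 676 = -86 kJ/mol.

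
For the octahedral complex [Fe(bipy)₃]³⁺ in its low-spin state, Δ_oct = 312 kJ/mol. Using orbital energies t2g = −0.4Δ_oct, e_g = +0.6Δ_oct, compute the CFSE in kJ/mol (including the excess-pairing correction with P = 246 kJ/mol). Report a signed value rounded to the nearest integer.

-132

bipy is neutral, so the +3 overall charge sits on Fe: oxidation state +3.
Group 8 minus oxidation state +3 gives a d⁵ configuration for Fe³⁺.
The d⁵ electrons fill as t2g^5 e_g^0.
CFSE(orbital) = 5×(-0.4Δ_oct) + 0×(0.6Δ_oct) = -2.0Δ_oct; with Δ_oct = 312 kJ/mol that is -624 kJ/mol.
Pairing penalty: 2 pairs vs 0 in the high-spin reference → 2 extra × P = 492 kJ/mol.
Combining: -624 + 492 = -132 kJ/mol.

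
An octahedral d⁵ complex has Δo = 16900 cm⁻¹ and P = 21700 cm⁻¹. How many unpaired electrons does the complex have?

5

Δo < P, so pairing is avoided: the ground state is high-spin.
That gives t2g^3 e_g^2.
Unpaired electrons: 5.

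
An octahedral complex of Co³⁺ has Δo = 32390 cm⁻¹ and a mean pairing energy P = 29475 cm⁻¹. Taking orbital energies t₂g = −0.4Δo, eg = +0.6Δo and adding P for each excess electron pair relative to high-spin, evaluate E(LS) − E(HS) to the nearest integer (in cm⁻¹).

-5830

Co³⁺: group 9, so d-count = 9 − 3 = 6.
High-spin: t₂g⁴ eg², CFSE = -0.4Δo = -12956 cm⁻¹.
Low-spin: t₂g⁶ eg⁰, orbital CFSE = -2.4Δo = -77736 cm⁻¹; plus 2 excess pairs × P = +58950 cm⁻¹; total -18786 cm⁻¹.
Thus E(LS) − E(HS) = -5830 cm⁻¹.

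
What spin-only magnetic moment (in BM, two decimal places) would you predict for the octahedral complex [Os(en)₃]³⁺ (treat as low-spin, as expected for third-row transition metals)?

1.73 BM

en is neutral, so the +3 overall charge sits on Os: oxidation state +3.
Os sits in group 8; removing 3 electrons leaves Os³⁺ with 8 − 3 = 5 d electrons.
Configuration: t2g^5 e_g^0 → 1 unpaired electron.
μ(spin-only) = √[1(1+2)] = √3 ≈ 1.73 BM.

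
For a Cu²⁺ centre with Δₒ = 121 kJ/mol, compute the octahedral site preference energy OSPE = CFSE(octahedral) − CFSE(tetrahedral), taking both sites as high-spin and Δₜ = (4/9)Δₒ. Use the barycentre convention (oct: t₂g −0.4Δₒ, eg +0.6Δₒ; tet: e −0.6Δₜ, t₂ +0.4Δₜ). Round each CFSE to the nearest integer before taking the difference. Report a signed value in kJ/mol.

-51

Cu²⁺: group 11, so d-count = 11 − 2 = 9.
In an octahedral site d⁹ (HS) is t2g^6 e_g^3, giving CFSE(oct) = -0.6Δₒ = -73 kJ/mol.
Tetrahedral: e^4 t2^5, CFSE = 4(−0.6) + 5(+0.4) = -0.4Δₜ = -0.4 × (4/9) × 121 = -22 kJ/mol.
Subtracting, OSPE = -73 − (-22) = -51 kJ/mol.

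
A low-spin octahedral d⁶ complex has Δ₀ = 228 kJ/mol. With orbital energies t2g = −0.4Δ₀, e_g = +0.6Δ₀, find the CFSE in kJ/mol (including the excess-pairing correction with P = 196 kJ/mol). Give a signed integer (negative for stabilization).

Electron filling gives t2g^6 e_g^0.
CFSE(orbital) = 6×(-0.4Δ₀) + 0×(0.6Δ₀) = -2.4Δ₀; with Δ₀ = 228 kJ/mol that is -547 kJ/mol.
High-spin d⁶ would be t2g^4 e_g^2 with 1 pair; low-spin has 3, so 2 excess pairs cost +2P = +392 kJ/mol.
Overall CFSE = -547 + 392 = -155 kJ/mol.

-155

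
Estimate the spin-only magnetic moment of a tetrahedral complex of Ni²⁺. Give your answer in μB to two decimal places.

Ni²⁺: group 10, so d-count = 10 − 2 = 8.
Tetrahedral fields are weak (Δₜ ≈ 4/9 Δₒ), so electrons fill high-spin.
Configuration: e⁴ t₂⁴ → 2 unpaired electrons.
μ(spin-only) = √[2(2+2)] = √8 ≈ 2.83 μB.

2.83 μB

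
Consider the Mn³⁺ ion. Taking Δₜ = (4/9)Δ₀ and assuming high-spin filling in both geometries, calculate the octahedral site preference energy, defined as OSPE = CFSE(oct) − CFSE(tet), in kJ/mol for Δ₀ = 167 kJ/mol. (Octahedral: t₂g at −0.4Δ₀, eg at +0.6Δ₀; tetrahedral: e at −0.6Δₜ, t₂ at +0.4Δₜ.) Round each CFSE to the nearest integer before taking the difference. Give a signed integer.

-70

Mn is in group 7, so Mn³⁺ is d⁴ (7 − 3 = 4).
Octahedral high-spin t2g^3 e_g^1: CFSE = -0.6 × 167 = -100 kJ/mol.
Tetrahedral: e^2 t2^2, CFSE = 2(−0.6) + 2(+0.4) = -0.4Δₜ = -0.4 × (4/9) × 167 = -30 kJ/mol.
OSPE = CFSE(oct) − CFSE(tet) = -100 − (-30) = -70 kJ/mol.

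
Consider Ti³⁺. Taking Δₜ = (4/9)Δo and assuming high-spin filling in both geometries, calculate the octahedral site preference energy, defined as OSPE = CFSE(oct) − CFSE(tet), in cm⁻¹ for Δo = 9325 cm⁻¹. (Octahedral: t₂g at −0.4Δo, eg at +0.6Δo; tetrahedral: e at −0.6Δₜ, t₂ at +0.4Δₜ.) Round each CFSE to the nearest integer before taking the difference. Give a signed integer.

Ti sits in group 4; removing 3 electrons leaves Ti³⁺ with 4 − 3 = 1 d electrons.
Octahedral high-spin t₂g¹ eg⁰: CFSE = -0.4 × 9325 = -3730 cm⁻¹.
In a tetrahedral site the filling is e¹ t₂⁰: CFSE(tet) = -0.6Δₜ = -0.6 × (4/9)(9325) = -2487 cm⁻¹.
Subtracting, OSPE = -3730 − (-2487) = -1243 cm⁻¹.

-1243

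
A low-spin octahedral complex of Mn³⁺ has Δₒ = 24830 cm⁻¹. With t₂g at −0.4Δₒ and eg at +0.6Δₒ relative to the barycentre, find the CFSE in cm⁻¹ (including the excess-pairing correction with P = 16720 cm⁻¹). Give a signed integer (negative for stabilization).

Group 7 minus oxidation state +3 gives a d⁴ configuration for Mn³⁺.
Electron filling gives t₂g⁴ eg⁰.
CFSE(orbital) = 4×(-0.4Δₒ) + 0×(0.6Δₒ) = -1.6Δₒ; with Δₒ = 24830 cm⁻¹ that is -39728 cm⁻¹.
Relative to high-spin t₂g³ eg¹ (0 paired), the low-spin configuration has 1 additional pair, contributing +1 × 16720 = +16720 cm⁻¹.
Net CFSE = -39728 + 16720 = -23008 cm⁻¹.

-23008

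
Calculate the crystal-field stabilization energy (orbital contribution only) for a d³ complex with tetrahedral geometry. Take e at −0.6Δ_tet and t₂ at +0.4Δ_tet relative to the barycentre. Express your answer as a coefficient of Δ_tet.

Tetrahedral splitting is small, so the complex is high-spin.
Configuration: e² t₂¹.
CFSE = 2(-0.6Δ_tet) + 1(0.4Δ_tet) = -1.2Δ_tet + 0.4Δ_tet = -0.8Δ_tet.

-0.8 Δ_tet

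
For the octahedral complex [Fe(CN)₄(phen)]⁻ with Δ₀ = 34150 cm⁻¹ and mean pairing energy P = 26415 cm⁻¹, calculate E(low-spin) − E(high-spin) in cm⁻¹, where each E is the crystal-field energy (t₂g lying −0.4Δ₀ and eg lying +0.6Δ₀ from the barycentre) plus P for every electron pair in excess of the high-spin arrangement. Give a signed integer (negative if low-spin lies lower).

-15470

Ligand charges: 4×(-1) from CN⁻ and 1×(+0) from phen sum to -4; with overall charge -1, Fe is +3.
Fe³⁺: group 8, so d-count = 8 − 3 = 5.
High-spin: t₂g³ eg², CFSE = 0.0Δ₀ = 0 cm⁻¹.
Low-spin t₂g⁵ eg⁰ gives -2.0Δ₀ = -68300 cm⁻¹, but forming 2 extra pairs costs 2P = 52830 cm⁻¹, so E(LS) = -68300 + 52830 = -15470 cm⁻¹.
The difference is -15470 − (0) = -15470 cm⁻¹, so low-spin lies lower.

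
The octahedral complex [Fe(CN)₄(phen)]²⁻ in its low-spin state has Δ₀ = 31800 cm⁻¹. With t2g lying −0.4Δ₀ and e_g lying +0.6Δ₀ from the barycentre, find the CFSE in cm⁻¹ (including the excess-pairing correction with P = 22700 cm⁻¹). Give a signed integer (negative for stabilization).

Ligand charges: 4×(-1) from CN⁻ and 1×(+0) from phen sum to -4; with overall charge -2, Fe is +2.
Group 8 minus oxidation state +2 gives a d⁶ configuration for Fe²⁺.
The d⁶ electrons fill as t2g^6 e_g^0.
The orbital stabilization is -2.4Δ₀ = -2.4 × 31800 = -76320 cm⁻¹.
High-spin d⁶ would be t2g^4 e_g^2 with 1 pair; low-spin has 3, so 2 excess pairs cost +2P = +45400 cm⁻¹.
Overall CFSE = -76320 + 45400 = -30920 cm⁻¹.

-30920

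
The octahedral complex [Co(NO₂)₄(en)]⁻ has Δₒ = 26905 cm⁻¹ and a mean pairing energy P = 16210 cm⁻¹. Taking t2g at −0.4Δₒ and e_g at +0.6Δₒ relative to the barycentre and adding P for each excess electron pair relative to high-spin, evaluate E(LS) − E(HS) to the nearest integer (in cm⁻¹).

Ligand charges: 4×(-1) from NO₂⁻ and 1×(+0) from en sum to -4; with overall charge -1, Co is +3.
Group 9 minus oxidation state +3 gives a d⁶ configuration for Co³⁺.
High-spin d⁶ fills as t2g^4 e_g^2 with CFSE 4(−0.4) + 2(+0.6) = -0.4Δₒ = -10762 cm⁻¹.
Low-spin t2g^6 e_g^0 gives -2.4Δₒ = -64572 cm⁻¹, but forming 2 extra pairs costs 2P = 32420 cm⁻¹, so E(LS) = -64572 + 32420 = -32152 cm⁻¹.
E(LS) − E(HS) = -32152 − (-10762) = -21390 cm⁻¹.

-21390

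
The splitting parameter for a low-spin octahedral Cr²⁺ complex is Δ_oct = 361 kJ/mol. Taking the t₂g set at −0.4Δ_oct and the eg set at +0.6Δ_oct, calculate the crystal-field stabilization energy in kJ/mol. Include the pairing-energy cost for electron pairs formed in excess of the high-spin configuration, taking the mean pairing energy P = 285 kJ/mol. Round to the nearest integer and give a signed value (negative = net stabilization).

Cr sits in group 6; removing 2 electrons leaves Cr²⁺ with 6 − 2 = 4 d electrons.
Electron filling gives t₂g⁴ eg⁰.
Orbital CFSE = 4(-0.4) + 0(0.6) = -1.6Δ_oct = -1.6 × 361 = -578 kJ/mol.
Pairing penalty: 1 pair vs 0 in the high-spin reference → 1 extra × P = 285 kJ/mol.
Overall CFSE = -578 + 285 = -293 kJ/mol.

-293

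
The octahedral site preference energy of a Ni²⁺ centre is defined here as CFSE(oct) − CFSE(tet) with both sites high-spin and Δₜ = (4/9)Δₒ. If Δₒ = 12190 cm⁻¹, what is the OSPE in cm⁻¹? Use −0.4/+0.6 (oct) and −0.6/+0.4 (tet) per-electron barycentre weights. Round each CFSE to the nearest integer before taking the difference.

-10294

Ni sits in group 10; removing 2 electrons leaves Ni²⁺ with 10 − 2 = 8 d electrons.
In an octahedral site d⁸ (HS) is t₂g⁶ eg², giving CFSE(oct) = -1.2Δₒ = -14628 cm⁻¹.
Tetrahedral: e⁴ t₂⁴, CFSE = 4(−0.6) + 4(+0.4) = -0.8Δₜ = -0.8 × (4/9) × 12190 = -4334 cm⁻¹.
Subtracting, OSPE = -14628 − (-4334) = -10294 cm⁻¹.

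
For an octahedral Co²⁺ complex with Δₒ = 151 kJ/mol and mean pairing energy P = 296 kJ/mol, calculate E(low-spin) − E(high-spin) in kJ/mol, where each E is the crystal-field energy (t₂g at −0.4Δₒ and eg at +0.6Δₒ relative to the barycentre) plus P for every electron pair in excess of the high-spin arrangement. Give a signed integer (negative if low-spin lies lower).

Co sits in group 9; removing 2 electrons leaves Co²⁺ with 9 − 2 = 7 d electrons.
In the high-spin limit (t₂g⁵ eg²) the orbital term is -0.8Δₒ = -121 kJ/mol, with no excess pairing.
For low-spin the configuration is t₂g⁶ eg¹: orbital energy -1.8 × 151 = -272 kJ/mol, and 1 additional pair relative to high-spin adds 296 kJ/mol, giving 24 kJ/mol.
Thus E(LS) − E(HS) = 145 kJ/mol.

145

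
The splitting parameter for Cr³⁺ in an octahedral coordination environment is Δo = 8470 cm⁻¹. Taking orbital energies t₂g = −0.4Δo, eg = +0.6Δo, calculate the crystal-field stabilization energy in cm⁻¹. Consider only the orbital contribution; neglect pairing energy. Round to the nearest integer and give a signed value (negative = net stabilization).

-10164

Cr sits in group 6; removing 3 electrons leaves Cr³⁺ with 6 − 3 = 3 d electrons.
The d³ electrons fill as t₂g³ eg⁰.
The orbital stabilization is -1.2Δo = -1.2 × 8470 = -10164 cm⁻¹.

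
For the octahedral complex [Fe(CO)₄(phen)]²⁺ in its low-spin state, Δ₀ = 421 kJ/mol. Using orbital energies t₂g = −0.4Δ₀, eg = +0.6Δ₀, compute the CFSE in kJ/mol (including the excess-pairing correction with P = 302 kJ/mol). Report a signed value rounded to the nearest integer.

-406

Ligand charges: 4×(+0) from CO and 1×(+0) from phen sum to +0; with overall charge +2, Fe is +2.
Fe is in group 8, so Fe²⁺ is d⁶ (8 − 2 = 6).
Electron filling gives t₂g⁶ eg⁰.
The orbital stabilization is -2.4Δ₀ = -2.4 × 421 = -1010 kJ/mol.
Relative to high-spin t₂g⁴ eg² (1 paired), the low-spin configuration has 2 additional pairs, contributing +2 × 302 = +604 kJ/mol.
Combining: -1010 + 604 = -406 kJ/mol.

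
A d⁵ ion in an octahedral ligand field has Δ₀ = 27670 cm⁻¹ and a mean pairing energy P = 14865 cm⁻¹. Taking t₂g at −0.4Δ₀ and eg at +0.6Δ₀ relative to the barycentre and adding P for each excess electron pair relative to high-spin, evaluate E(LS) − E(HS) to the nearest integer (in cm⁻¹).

-25610

High-spin: t₂g³ eg², CFSE = 0.0Δ₀ = 0 cm⁻¹.
For low-spin the configuration is t₂g⁵ eg⁰: orbital energy -2.0 × 27670 = -55340 cm⁻¹, and 2 additional pairs relative to high-spin add 29730 cm⁻¹, giving -25610 cm⁻¹.
The difference is -25610 − (0) = -25610 cm⁻¹, so low-spin lies lower.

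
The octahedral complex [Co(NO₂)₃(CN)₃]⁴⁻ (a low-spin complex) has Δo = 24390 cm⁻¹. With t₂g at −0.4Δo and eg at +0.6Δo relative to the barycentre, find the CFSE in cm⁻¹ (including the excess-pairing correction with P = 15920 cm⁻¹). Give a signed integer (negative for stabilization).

Ligand charges: 3×(-1) from NO₂⁻ and 3×(-1) from CN⁻ sum to -6; with overall charge -4, Co is +2.
Group 9 minus oxidation state +2 gives a d⁷ configuration for Co²⁺.
Electron filling gives t₂g⁶ eg¹.
The orbital stabilization is -1.8Δo = -1.8 × 24390 = -43902 cm⁻¹.
Pairing penalty: 3 pairs vs 2 in the high-spin reference → 1 extra × P = 15920 cm⁻¹.
Overall CFSE = -43902 + 15920 = -27982 cm⁻¹.

-27982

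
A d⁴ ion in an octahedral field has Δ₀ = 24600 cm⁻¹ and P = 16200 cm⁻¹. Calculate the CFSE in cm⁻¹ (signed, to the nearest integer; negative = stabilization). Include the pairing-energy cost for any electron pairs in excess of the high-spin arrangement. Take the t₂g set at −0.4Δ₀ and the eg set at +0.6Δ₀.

Since Δ₀ = 24600 cm⁻¹ > P = 16200 cm⁻¹, the complex adopts the low-spin configuration.
Configuration: t₂g⁴ eg⁰.
Orbital CFSE = -1.6Δ₀ = -1.6 × 24600 = -39360 cm⁻¹.
Excess pairs vs high-spin: 1 − 0 = 1; pairing cost = +16200 cm⁻¹.
Net CFSE = -39360 + 16200 = -23160 cm⁻¹.

-23160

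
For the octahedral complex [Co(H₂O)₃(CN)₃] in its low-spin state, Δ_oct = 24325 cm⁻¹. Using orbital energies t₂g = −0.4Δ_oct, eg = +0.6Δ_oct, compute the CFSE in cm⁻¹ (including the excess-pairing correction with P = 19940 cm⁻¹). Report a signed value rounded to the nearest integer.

-18500

Ligand charges: 3×(+0) from H₂O and 3×(-1) from CN⁻ sum to -3; with overall charge +0, Co is +3.
Co sits in group 9; removing 3 electrons leaves Co³⁺ with 9 − 3 = 6 d electrons.
The d⁶ electrons fill as t₂g⁶ eg⁰.
CFSE(orbital) = 6×(-0.4Δ_oct) + 0×(0.6Δ_oct) = -2.4Δ_oct; with Δ_oct = 24325 cm⁻¹ that is -58380 cm⁻¹.
Pairing penalty: 3 pairs vs 1 in the high-spin reference → 2 extra × P = 39880 cm⁻¹.
Combining: -58380 + 39880 = -18500 cm⁻¹.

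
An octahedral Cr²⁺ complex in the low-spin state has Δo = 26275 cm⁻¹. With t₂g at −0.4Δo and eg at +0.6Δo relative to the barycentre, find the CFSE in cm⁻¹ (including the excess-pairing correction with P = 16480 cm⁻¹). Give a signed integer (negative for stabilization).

Group 6 minus oxidation state +2 gives a d⁴ configuration for Cr²⁺.
Configuration: t₂g⁴ eg⁰.
The orbital stabilization is -1.6Δo = -1.6 × 26275 = -42040 cm⁻¹.
Pairing penalty: 1 pair vs 0 in the high-spin reference → 1 extra × P = 16480 cm⁻¹.
Net CFSE = -42040 + 16480 = -25560 cm⁻¹.

-25560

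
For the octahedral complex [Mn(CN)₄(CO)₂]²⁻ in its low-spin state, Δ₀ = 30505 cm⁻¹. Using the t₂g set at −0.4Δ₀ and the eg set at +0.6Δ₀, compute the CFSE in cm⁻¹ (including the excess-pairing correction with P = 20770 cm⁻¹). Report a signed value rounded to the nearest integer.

Ligand charges: 4×(-1) from CN⁻ and 2×(+0) from CO sum to -4; with overall charge -2, Mn is +2.
Mn sits in group 7; removing 2 electrons leaves Mn²⁺ with 7 − 2 = 5 d electrons.
Configuration: t₂g⁵ eg⁰.
The orbital stabilization is -2.0Δ₀ = -2.0 × 30505 = -61010 cm⁻¹.
Pairing penalty: 2 pairs vs 0 in the high-spin reference → 2 extra × P = 41540 cm⁻¹.
Net CFSE = -61010 + 41540 = -19470 cm⁻¹.

-19470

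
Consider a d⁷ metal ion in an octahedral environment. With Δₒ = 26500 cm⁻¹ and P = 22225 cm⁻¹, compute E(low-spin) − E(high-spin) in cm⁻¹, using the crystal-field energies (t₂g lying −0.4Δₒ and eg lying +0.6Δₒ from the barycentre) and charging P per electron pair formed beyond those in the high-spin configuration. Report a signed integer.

High-spin: t₂g⁵ eg², CFSE = -0.8Δₒ = -21200 cm⁻¹.
For low-spin the configuration is t₂g⁶ eg¹: orbital energy -1.8 × 26500 = -47700 cm⁻¹, and 1 additional pair relative to high-spin adds 22225 cm⁻¹, giving -25475 cm⁻¹.
The difference is -25475 − (-21200) = -4275 cm⁻¹, so low-spin lies lower.

-4275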